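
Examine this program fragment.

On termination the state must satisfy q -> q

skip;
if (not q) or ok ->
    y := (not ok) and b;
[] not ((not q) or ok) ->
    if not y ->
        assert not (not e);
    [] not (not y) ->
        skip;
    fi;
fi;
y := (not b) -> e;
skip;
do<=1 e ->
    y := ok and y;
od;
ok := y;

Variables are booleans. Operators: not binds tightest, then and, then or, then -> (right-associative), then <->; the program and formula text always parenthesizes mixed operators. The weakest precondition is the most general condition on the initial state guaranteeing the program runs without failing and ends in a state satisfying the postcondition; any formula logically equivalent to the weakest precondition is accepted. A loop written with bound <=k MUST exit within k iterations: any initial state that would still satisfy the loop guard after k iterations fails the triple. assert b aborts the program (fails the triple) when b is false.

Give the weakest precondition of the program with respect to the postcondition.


Working backward. After the program, the postcondition q -> q must hold; in canonical form it is true.
Before ok := y: true
Before the loop (bound <=1), unroll the exhaustion recursion (WP_0 = exit-now case; WP_j = one more guarded iteration, up to j = 1):
  WP_0: not e
  WP_1: e -> (not e)
So before the loop: e -> (not e)
Before skip: e -> (not e)
Before y := (not b) -> e: e -> (not e)
Then branch requires e -> (not e); else branch requires ((not y) -> (e and (e -> (not e)))) and (y -> (e -> (not e))).
Before the if: (((not q) or ok) -> (e -> (not e))) and ((not ((not q) or ok)) -> (((not y) -> (e and (e -> (not e)))) and (y -> (e -> (not e)))))
Before skip: (((not q) or ok) -> (e -> (not e))) and ((not ((not q) or ok)) -> (((not y) -> (e and (e -> (not e)))) and (y -> (e -> (not e)))))
Answer: WP = (((not q) or ok) -> (e -> (not e))) and ((not ((not q) or ok)) -> (((not y) -> (e and (e -> (not e)))) and (y -> (e -> (not e)))))


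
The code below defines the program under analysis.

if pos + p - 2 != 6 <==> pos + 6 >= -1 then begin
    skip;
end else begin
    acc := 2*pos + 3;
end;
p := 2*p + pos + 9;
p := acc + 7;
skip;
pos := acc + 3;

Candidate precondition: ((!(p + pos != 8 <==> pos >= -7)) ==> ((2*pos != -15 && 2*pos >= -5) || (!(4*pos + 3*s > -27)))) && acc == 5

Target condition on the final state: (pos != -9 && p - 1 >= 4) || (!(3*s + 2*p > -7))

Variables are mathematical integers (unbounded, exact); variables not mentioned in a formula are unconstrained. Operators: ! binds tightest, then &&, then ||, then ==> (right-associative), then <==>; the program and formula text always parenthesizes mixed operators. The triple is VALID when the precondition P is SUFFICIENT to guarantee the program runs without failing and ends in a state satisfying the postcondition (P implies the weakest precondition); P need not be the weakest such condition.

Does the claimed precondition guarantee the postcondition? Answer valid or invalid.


Working backward. After the program, the postcondition (pos != -9 && p - 1 >= 4) || (!(3*s + 2*p > -7)) must hold; in canonical form it is (pos != -9 && p >= 5) || (!(2*p + 3*s > -7)).
Before pos := acc + 3: (acc != -12 && p >= 5) || (!(2*p + 3*s > -7))
Before skip: (acc != -12 && p >= 5) || (!(2*p + 3*s > -7))
Before p := acc + 7: (acc != -12 && acc >= -2) || (!(2*acc + 3*s > -21))
Before p := 2*p + pos + 9: (acc != -12 && acc >= -2) || (!(2*acc + 3*s > -21))
Then branch requires (acc != -12 && acc >= -2) || (!(2*acc + 3*s > -21)); else branch requires (2*pos != -15 && 2*pos >= -5) || (!(4*pos + 3*s > -27)).
Before the if: ((p + pos != 8 <==> pos >= -7) ==> ((acc != -12 && acc >= -2) || (!(2*acc + 3*s > -21)))) && ((!(p + pos != 8 <==> pos >= -7)) ==> ((2*pos != -15 && 2*pos >= -5) || (!(4*pos + 3*s > -27))))
The weakest precondition is ((p + pos != 8 <==> pos >= -7) ==> ((acc != -12 && acc >= -2) || (!(2*acc + 3*s > -21)))) && ((!(p + pos != 8 <==> pos >= -7)) ==> ((2*pos != -15 && 2*pos >= -5) || (!(4*pos + 3*s > -27)))).
Check whether ((!(p + pos != 8 <==> pos >= -7)) ==> ((2*pos != -15 && 2*pos >= -5) || (!(4*pos + 3*s > -27)))) && acc == 5 implies it.
Every state satisfying the precondition satisfies the weakest precondition: the implication holds.
Answer: valid


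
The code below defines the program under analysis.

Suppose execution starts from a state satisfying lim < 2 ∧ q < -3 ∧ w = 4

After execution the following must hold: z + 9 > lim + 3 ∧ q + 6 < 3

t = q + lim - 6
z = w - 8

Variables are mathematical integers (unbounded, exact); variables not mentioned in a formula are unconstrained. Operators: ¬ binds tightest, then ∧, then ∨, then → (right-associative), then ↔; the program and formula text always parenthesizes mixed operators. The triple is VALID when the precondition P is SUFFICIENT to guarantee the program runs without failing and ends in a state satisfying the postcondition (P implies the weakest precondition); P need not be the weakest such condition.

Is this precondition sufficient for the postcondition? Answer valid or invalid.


Working backward. After the program, the postcondition z + 9 > lim + 3 ∧ q + 6 < 3 must hold; in canonical form it is z > lim - 6 ∧ q < -3.
Before z := w - 8: w > lim + 2 ∧ q < -3
Before t := q + lim - 6: w > lim + 2 ∧ q < -3
The weakest precondition is w > lim + 2 ∧ q < -3.
Check whether lim < 2 ∧ q < -3 ∧ w = 4 implies it.
Every state satisfying the precondition satisfies the weakest precondition: the implication holds.
Answer: valid


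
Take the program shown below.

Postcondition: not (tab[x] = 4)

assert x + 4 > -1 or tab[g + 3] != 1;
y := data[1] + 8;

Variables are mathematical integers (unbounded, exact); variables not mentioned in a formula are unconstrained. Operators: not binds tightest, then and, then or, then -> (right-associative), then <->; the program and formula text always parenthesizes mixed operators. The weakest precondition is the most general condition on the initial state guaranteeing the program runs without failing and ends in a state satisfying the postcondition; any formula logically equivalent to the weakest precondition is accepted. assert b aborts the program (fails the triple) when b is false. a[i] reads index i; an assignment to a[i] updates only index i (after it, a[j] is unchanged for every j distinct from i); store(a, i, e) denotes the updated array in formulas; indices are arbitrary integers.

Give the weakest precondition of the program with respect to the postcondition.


Working backward. After the program, not (tab[x] = 4) must hold.
Before y := data[1] + 8: not (tab[x] = 4)
Before assert x + 4 > -1 or tab[g + 3] != 1: (x > -5 or tab[g + 3] != 1) and (not (tab[x] = 4))
Answer: WP = (x > -5 or tab[g + 3] != 1) and (not (tab[x] = 4))


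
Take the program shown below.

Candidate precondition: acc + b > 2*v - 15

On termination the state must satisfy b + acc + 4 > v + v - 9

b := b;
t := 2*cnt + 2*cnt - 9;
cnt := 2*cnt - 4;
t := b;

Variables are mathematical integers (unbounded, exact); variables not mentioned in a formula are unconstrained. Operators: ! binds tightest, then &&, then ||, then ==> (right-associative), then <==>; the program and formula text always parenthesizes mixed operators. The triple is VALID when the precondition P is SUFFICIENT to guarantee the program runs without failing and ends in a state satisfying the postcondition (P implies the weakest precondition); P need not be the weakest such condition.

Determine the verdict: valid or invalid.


Working backward. After the program, the postcondition b + acc + 4 > v + v - 9 must hold; in canonical form it is acc + b > 2*v - 13.
Before t := b: acc + b > 2*v - 13
Before cnt := 2*cnt - 4: acc + b > 2*v - 13
Before t := 2*cnt + 2*cnt - 9: acc + b > 2*v - 13
Before b := b: acc + b > 2*v - 13
The weakest precondition is acc + b > 2*v - 13.
Check whether acc + b > 2*v - 15 implies it.
Countermodel: at the initial state acc = -13, b = 0, v = 0, the precondition holds but the weakest precondition fails.
Answer: invalid


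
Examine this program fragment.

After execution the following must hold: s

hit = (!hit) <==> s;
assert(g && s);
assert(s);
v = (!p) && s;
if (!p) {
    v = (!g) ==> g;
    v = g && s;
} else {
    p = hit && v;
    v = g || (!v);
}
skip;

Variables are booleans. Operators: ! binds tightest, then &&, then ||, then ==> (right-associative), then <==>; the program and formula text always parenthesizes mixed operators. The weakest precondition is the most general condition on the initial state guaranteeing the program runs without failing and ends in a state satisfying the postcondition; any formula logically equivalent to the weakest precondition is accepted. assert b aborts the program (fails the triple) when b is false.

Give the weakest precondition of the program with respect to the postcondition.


Working backward. After the program, s must hold.
Before skip: s
Then branch requires s; else branch requires s.
Before the if: ((!p) ==> s) && (p ==> s)
Before v := (!p) && s: ((!p) ==> s) && (p ==> s)
Before assert s: s && ((!p) ==> s) && (p ==> s)
Before assert g && s: g && s && ((!p) ==> s) && (p ==> s)
Before hit := (!hit) <==> s: g && s && ((!p) ==> s) && (p ==> s)
Answer: WP = g && s && ((!p) ==> s) && (p ==> s)


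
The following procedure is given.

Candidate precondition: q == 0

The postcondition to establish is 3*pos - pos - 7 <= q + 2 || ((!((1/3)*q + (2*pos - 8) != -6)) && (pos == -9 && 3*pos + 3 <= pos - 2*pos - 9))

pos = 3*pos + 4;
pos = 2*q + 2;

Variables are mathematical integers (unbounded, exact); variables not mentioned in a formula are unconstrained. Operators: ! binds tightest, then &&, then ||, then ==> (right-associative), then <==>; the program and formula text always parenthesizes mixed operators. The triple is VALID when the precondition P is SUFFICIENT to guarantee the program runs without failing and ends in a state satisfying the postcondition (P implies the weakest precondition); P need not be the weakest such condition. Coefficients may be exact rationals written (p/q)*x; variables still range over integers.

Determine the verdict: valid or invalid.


Working backward. After the program, the postcondition 3*pos - pos - 7 <= q + 2 || ((!((1/3)*q + (2*pos - 8) != -6)) && (pos == -9 && 3*pos + 3 <= pos - 2*pos - 9)) must hold; in canonical form it is 2*pos <= q + 9 || ((!(2*pos + (1/3)*q != 2)) && pos == -9 && 4*pos <= -12).
Before pos := 2*q + 2: 3*q <= 5 || ((!((13/3)*q != -2)) && 2*q == -11 && 8*q <= -20)
Before pos := 3*pos + 4: 3*q <= 5 || ((!((13/3)*q != -2)) && 2*q == -11 && 8*q <= -20)
The weakest precondition is 3*q <= 5 || ((!((13/3)*q != -2)) && 2*q == -11 && 8*q <= -20).
Check whether q == 0 implies it.
Every state satisfying the precondition satisfies the weakest precondition: the implication holds.
Answer: valid


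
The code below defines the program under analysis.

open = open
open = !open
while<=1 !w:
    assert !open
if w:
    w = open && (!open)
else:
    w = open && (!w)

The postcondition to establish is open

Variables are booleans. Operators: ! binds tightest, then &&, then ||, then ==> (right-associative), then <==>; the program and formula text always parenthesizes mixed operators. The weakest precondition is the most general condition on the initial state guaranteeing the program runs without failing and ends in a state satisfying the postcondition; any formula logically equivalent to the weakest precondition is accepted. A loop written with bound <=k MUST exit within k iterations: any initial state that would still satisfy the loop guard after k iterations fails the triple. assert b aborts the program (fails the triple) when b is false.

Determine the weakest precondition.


Working backward. After the program, open must hold.
Then branch requires open; else branch requires open.
Before the if: (w ==> open) && ((!w) ==> open)
Before the loop (bound <=1), unroll the exhaustion recursion (WP_0 = exit-now case; WP_j = one more guarded iteration, up to j = 1):
  WP_0: w && (w ==> open) && ((!w) ==> open)
  WP_1: ((!w) ==> ((!open) && w && (w ==> open) && ((!w) ==> open))) && (w ==> ((w ==> open) && ((!w) ==> open)))
So before the loop: ((!w) ==> ((!open) && w && (w ==> open) && ((!w) ==> open))) && (w ==> ((w ==> open) && ((!w) ==> open)))
Before open := !open: ((!w) ==> (open && w && (w ==> (!open)) && ((!w) ==> (!open)))) && (w ==> ((w ==> (!open)) && ((!w) ==> (!open))))
Before open := open: ((!w) ==> (open && w && (w ==> (!open)) && ((!w) ==> (!open)))) && (w ==> ((w ==> (!open)) && ((!w) ==> (!open))))
Answer: WP = ((!w) ==> (open && w && (w ==> (!open)) && ((!w) ==> (!open)))) && (w ==> ((w ==> (!open)) && ((!w) ==> (!open))))


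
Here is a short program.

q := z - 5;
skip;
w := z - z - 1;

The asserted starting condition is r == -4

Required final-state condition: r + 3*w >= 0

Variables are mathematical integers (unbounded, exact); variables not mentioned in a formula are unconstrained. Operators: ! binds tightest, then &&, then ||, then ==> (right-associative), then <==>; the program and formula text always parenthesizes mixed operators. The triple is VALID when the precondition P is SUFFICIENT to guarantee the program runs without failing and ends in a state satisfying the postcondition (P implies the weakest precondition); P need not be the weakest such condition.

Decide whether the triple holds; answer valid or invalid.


Working backward. After the program, r + 3*w >= 0 must hold.
Before w := z - z - 1: r >= 3
Before skip: r >= 3
Before q := z - 5: r >= 3
The weakest precondition is r >= 3.
Check whether r == -4 implies it.
Countermodel: at the initial state r = -4, the precondition holds but the weakest precondition fails.
Answer: invalid


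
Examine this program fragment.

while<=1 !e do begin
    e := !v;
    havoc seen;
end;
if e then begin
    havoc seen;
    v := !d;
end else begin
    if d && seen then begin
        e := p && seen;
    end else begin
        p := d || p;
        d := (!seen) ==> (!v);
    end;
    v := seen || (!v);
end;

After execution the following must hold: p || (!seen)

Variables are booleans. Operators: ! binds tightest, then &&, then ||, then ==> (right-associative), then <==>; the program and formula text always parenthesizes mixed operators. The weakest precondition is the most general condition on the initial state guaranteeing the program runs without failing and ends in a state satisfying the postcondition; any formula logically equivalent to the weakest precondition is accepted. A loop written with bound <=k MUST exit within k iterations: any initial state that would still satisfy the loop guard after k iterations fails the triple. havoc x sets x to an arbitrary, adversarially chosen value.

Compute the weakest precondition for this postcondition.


Working backward. After the program, p || (!seen) must hold.
Then branch requires p; else branch requires ((d && seen) ==> (p || (!seen))) && ((!(d && seen)) ==> (d || p || (!seen))).
Before the if: (e ==> p) && ((!e) ==> (((d && seen) ==> (p || (!seen))) && ((!(d && seen)) ==> (d || p || (!seen)))))
Before the loop (bound <=1), unroll the exhaustion recursion (WP_0 = exit-now case; WP_j = one more guarded iteration, up to j = 1):
  WP_0: e && (e ==> p) && ((!e) ==> (((d && seen) ==> (p || (!seen))) && ((!(d && seen)) ==> (d || p || (!seen)))))
  WP_1: ((!e) ==> ((!v) && ((!v) ==> p) && (v ==> ((d ==> p) && ((!d) ==> (d || p)))))) && (e ==> ((e ==> p) && ((!e) ==> (((d && seen) ==> (p || (!seen))) && ((!(d && seen)) ==> (d || p || (!seen)))))))
So before the loop: ((!e) ==> ((!v) && ((!v) ==> p) && (v ==> ((d ==> p) && ((!d) ==> (d || p)))))) && (e ==> ((e ==> p) && ((!e) ==> (((d && seen) ==> (p || (!seen))) && ((!(d && seen)) ==> (d || p || (!seen)))))))
Answer: WP = ((!e) ==> ((!v) && ((!v) ==> p) && (v ==> ((d ==> p) && ((!d) ==> (d || p)))))) && (e ==> ((e ==> p) && ((!e) ==> (((d && seen) ==> (p || (!seen))) && ((!(d && seen)) ==> (d || p || (!seen)))))))


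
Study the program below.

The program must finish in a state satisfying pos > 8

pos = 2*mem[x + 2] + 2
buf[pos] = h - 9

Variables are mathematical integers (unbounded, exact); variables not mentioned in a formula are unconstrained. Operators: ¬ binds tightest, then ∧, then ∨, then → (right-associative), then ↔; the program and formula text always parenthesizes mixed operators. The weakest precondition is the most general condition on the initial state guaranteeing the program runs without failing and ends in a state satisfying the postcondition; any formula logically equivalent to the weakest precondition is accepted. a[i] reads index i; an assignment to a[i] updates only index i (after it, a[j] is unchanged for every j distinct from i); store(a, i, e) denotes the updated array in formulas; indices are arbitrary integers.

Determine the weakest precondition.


Working backward. After the program, pos > 8 must hold.
Before buf[pos] := h - 9: pos > 8
Before pos := 2*mem[x + 2] + 2: 2*mem[x + 2] > 6
Answer: WP = 2*mem[x + 2] > 6


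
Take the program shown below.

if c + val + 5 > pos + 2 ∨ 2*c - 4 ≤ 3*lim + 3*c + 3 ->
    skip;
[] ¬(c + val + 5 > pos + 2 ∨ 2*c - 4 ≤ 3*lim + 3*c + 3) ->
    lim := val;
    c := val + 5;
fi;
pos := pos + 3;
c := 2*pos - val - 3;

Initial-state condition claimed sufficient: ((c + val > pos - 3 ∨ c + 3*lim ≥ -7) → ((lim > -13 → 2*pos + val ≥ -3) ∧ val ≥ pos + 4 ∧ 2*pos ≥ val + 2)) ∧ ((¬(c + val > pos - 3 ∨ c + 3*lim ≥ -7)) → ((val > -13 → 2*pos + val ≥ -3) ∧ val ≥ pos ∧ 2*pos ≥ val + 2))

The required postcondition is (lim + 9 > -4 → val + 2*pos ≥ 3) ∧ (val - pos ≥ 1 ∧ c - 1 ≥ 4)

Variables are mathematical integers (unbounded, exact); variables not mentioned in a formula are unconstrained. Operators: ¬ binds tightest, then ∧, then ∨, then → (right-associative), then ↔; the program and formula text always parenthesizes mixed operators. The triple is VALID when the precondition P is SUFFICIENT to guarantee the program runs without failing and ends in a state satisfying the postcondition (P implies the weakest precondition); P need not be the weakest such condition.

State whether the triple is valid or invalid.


Working backward. After the program, the postcondition (lim + 9 > -4 → val + 2*pos ≥ 3) ∧ (val - pos ≥ 1 ∧ c - 1 ≥ 4) must hold; in canonical form it is (lim > -13 → 2*pos + val ≥ 3) ∧ val ≥ pos + 1 ∧ c ≥ 5.
Before c := 2*pos - val - 3: (lim > -13 → 2*pos + val ≥ 3) ∧ val ≥ pos + 1 ∧ 2*pos ≥ val + 8
Before pos := pos + 3: (lim > -13 → 2*pos + val ≥ -3) ∧ val ≥ pos + 4 ∧ 2*pos ≥ val + 2
Then branch requires (lim > -13 → 2*pos + val ≥ -3) ∧ val ≥ pos + 4 ∧ 2*pos ≥ val + 2; else branch requires (val > -13 → 2*pos + val ≥ -3) ∧ val ≥ pos + 4 ∧ 2*pos ≥ val + 2.
Before the if: ((c + val > pos - 3 ∨ c + 3*lim ≥ -7) → ((lim > -13 → 2*pos + val ≥ -3) ∧ val ≥ pos + 4 ∧ 2*pos ≥ val + 2)) ∧ ((¬(c + val > pos - 3 ∨ c + 3*lim ≥ -7)) → ((val > -13 → 2*pos + val ≥ -3) ∧ val ≥ pos + 4 ∧ 2*pos ≥ val + 2))
The weakest precondition is ((c + val > pos - 3 ∨ c + 3*lim ≥ -7) → ((lim > -13 → 2*pos + val ≥ -3) ∧ val ≥ pos + 4 ∧ 2*pos ≥ val + 2)) ∧ ((¬(c + val > pos - 3 ∨ c + 3*lim ≥ -7)) → ((val > -13 → 2*pos + val ≥ -3) ∧ val ≥ pos + 4 ∧ 2*pos ≥ val + 2)).
Check whether ((c + val > pos - 3 ∨ c + 3*lim ≥ -7) → ((lim > -13 → 2*pos + val ≥ -3) ∧ val ≥ pos + 4 ∧ 2*pos ≥ val + 2)) ∧ ((¬(c + val > pos - 3 ∨ c + 3*lim ≥ -7)) → ((val > -13 → 2*pos + val ≥ -3) ∧ val ≥ pos ∧ 2*pos ≥ val + 2)) implies it.
Countermodel: at the initial state c = -3, lim = -2, pos = 2, val = 2, the precondition holds but the weakest precondition fails.
Answer: invalid


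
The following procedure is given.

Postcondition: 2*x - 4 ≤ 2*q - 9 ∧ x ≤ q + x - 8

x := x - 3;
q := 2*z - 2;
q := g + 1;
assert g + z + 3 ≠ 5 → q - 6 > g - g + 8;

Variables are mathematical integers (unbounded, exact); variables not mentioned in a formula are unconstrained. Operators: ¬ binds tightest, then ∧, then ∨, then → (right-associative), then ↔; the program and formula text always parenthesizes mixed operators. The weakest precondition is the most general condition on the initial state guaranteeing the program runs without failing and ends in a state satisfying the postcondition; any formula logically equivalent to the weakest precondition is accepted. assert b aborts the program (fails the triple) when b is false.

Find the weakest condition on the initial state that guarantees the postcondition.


Working backward. After the program, the postcondition 2*x - 4 ≤ 2*q - 9 ∧ x ≤ q + x - 8 must hold; in canonical form it is 2*x ≤ 2*q - 5 ∧ q ≥ 8.
Before assert g + z + 3 ≠ 5 → q - 6 > g - g + 8: (g + z ≠ 2 → q > 14) ∧ 2*x ≤ 2*q - 5 ∧ q ≥ 8
Before q := g + 1: (g + z ≠ 2 → g > 13) ∧ 2*x ≤ 2*g - 3 ∧ g ≥ 7
Before q := 2*z - 2: (g + z ≠ 2 → g > 13) ∧ 2*x ≤ 2*g - 3 ∧ g ≥ 7
Before x := x - 3: (g + z ≠ 2 → g > 13) ∧ 2*x ≤ 2*g + 3 ∧ g ≥ 7
Answer: WP = (g + z ≠ 2 → g > 13) ∧ 2*x ≤ 2*g + 3 ∧ g ≥ 7


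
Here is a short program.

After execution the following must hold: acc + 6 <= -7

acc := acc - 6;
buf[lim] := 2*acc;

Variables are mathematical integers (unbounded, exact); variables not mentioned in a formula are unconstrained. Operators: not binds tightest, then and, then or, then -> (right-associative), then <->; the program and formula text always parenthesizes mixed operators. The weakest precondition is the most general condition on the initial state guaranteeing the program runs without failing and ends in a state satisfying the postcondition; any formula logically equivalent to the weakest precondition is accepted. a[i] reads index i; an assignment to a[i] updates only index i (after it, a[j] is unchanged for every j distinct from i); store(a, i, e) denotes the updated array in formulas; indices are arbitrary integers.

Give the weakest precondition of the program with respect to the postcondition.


Working backward. After the program, the postcondition acc + 6 <= -7 must hold; in canonical form it is acc <= -13.
Before buf[lim] := 2*acc: acc <= -13
Before acc := acc - 6: acc <= -7
Answer: WP = acc <= -7


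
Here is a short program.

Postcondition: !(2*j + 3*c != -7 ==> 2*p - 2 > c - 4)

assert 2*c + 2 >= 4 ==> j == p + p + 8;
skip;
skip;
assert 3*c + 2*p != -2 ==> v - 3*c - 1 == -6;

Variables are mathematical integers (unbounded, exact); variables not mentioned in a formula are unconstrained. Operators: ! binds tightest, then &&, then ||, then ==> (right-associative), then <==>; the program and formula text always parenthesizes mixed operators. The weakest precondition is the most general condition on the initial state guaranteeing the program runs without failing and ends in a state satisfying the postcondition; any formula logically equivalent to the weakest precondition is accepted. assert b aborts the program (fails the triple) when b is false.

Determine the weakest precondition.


Working backward. After the program, the postcondition !(2*j + 3*c != -7 ==> 2*p - 2 > c - 4) must hold; in canonical form it is !(3*c + 2*j != -7 ==> 2*p > c - 2).
Before assert 3*c + 2*p != -2 ==> v - 3*c - 1 == -6: (3*c + 2*p != -2 ==> v == 3*c - 5) && (!(3*c + 2*j != -7 ==> 2*p > c - 2))
Before skip: (3*c + 2*p != -2 ==> v == 3*c - 5) && (!(3*c + 2*j != -7 ==> 2*p > c - 2))
Before skip: (3*c + 2*p != -2 ==> v == 3*c - 5) && (!(3*c + 2*j != -7 ==> 2*p > c - 2))
Before assert 2*c + 2 >= 4 ==> j == p + p + 8: (2*c >= 2 ==> j == 2*p + 8) && (3*c + 2*p != -2 ==> v == 3*c - 5) && (!(3*c + 2*j != -7 ==> 2*p > c - 2))
Answer: WP = (2*c >= 2 ==> j == 2*p + 8) && (3*c + 2*p != -2 ==> v == 3*c - 5) && (!(3*c + 2*j != -7 ==> 2*p > c - 2))


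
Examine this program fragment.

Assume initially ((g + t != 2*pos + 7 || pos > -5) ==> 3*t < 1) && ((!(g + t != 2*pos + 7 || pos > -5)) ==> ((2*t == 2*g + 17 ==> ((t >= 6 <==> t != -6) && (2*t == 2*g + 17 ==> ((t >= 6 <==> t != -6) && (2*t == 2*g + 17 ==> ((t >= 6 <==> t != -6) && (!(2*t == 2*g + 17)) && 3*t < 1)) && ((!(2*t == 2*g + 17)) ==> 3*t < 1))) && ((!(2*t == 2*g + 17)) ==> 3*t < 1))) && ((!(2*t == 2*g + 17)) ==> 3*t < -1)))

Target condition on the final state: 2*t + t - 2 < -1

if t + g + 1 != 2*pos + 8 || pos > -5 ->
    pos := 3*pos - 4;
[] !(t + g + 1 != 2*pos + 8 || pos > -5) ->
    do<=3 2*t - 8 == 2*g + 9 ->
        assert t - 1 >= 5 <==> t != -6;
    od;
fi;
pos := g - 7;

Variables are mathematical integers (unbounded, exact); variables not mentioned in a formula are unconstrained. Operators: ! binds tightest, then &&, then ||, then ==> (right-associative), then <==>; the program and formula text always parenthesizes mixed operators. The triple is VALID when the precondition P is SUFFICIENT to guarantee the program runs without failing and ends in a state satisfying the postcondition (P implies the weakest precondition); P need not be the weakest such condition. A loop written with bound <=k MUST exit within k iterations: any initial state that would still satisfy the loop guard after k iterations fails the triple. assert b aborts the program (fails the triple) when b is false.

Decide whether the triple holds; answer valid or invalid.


Working backward. After the program, the postcondition 2*t + t - 2 < -1 must hold; in canonical form it is 3*t < 1.
Before pos := g - 7: 3*t < 1
Then branch requires 3*t < 1; else branch requires (2*t == 2*g + 17 ==> ((t >= 6 <==> t != -6) && (2*t == 2*g + 17 ==> ((t >= 6 <==> t != -6) && (2*t == 2*g + 17 ==> ((t >= 6 <==> t != -6) && (!(2*t == 2*g + 17)) && 3*t < 1)) && ((!(2*t == 2*g + 17)) ==> 3*t < 1))) && ((!(2*t == 2*g + 17)) ==> 3*t < 1))) && ((!(2*t == 2*g + 17)) ==> 3*t < 1).
Before the if: ((g + t != 2*pos + 7 || pos > -5) ==> 3*t < 1) && ((!(g + t != 2*pos + 7 || pos > -5)) ==> ((2*t == 2*g + 17 ==> ((t >= 6 <==> t != -6) && (2*t == 2*g + 17 ==> ((t >= 6 <==> t != -6) && (2*t == 2*g + 17 ==> ((t >= 6 <==> t != -6) && (!(2*t == 2*g + 17)) && 3*t < 1)) && ((!(2*t == 2*g + 17)) ==> 3*t < 1))) && ((!(2*t == 2*g + 17)) ==> 3*t < 1))) && ((!(2*t == 2*g + 17)) ==> 3*t < 1)))
The weakest precondition is ((g + t != 2*pos + 7 || pos > -5) ==> 3*t < 1) && ((!(g + t != 2*pos + 7 || pos > -5)) ==> ((2*t == 2*g + 17 ==> ((t >= 6 <==> t != -6) && (2*t == 2*g + 17 ==> ((t >= 6 <==> t != -6) && (2*t == 2*g + 17 ==> ((t >= 6 <==> t != -6) && (!(2*t == 2*g + 17)) && 3*t < 1)) && ((!(2*t == 2*g + 17)) ==> 3*t < 1))) && ((!(2*t == 2*g + 17)) ==> 3*t < 1))) && ((!(2*t == 2*g + 17)) ==> 3*t < 1))).
Check whether ((g + t != 2*pos + 7 || pos > -5) ==> 3*t < 1) && ((!(g + t != 2*pos + 7 || pos > -5)) ==> ((2*t == 2*g + 17 ==> ((t >= 6 <==> t != -6) && (2*t == 2*g + 17 ==> ((t >= 6 <==> t != -6) && (2*t == 2*g + 17 ==> ((t >= 6 <==> t != -6) && (!(2*t == 2*g + 17)) && 3*t < 1)) && ((!(2*t == 2*g + 17)) ==> 3*t < 1))) && ((!(2*t == 2*g + 17)) ==> 3*t < 1))) && ((!(2*t == 2*g + 17)) ==> 3*t < -1))) implies it.
Every state satisfying the precondition satisfies the weakest precondition: the implication holds.
Answer: valid


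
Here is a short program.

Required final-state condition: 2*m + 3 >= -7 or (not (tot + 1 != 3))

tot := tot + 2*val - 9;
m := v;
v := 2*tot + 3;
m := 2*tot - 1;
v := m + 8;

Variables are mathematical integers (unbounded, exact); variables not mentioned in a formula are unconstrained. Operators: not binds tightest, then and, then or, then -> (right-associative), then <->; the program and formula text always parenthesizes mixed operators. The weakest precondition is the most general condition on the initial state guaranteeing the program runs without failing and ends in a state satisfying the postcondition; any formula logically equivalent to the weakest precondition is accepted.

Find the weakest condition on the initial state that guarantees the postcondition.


Working backward. After the program, the postcondition 2*m + 3 >= -7 or (not (tot + 1 != 3)) must hold; in canonical form it is 2*m >= -10 or (not (tot != 2)).
Before v := m + 8: 2*m >= -10 or (not (tot != 2))
Before m := 2*tot - 1: 4*tot >= -8 or (not (tot != 2))
Before v := 2*tot + 3: 4*tot >= -8 or (not (tot != 2))
Before m := v: 4*tot >= -8 or (not (tot != 2))
Before tot := tot + 2*val - 9: 4*tot + 8*val >= 28 or (not (tot + 2*val != 11))
Answer: WP = 4*tot + 8*val >= 28 or (not (tot + 2*val != 11))


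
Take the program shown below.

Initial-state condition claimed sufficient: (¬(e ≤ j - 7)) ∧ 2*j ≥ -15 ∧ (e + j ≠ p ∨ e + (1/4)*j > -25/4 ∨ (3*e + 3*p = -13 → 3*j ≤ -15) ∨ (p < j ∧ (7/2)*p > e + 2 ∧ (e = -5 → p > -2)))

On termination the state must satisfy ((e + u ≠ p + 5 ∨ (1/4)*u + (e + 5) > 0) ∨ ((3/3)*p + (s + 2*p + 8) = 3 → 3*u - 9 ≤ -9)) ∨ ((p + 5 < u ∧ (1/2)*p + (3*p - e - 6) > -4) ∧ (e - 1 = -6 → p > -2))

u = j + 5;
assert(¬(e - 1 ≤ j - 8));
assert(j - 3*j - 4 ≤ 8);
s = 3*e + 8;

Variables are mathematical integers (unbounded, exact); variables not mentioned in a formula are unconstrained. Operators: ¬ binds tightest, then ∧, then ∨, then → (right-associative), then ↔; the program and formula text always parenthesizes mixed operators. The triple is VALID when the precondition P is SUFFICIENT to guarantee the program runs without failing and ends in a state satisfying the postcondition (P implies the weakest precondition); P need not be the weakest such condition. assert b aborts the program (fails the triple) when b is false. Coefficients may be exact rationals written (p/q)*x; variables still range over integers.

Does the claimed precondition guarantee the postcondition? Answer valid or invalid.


Working backward. After the program, the postcondition ((e + u ≠ p + 5 ∨ (1/4)*u + (e + 5) > 0) ∨ ((3/3)*p + (s + 2*p + 8) = 3 → 3*u - 9 ≤ -9)) ∨ ((p + 5 < u ∧ (1/2)*p + (3*p - e - 6) > -4) ∧ (e - 1 = -6 → p > -2)) must hold; in canonical form it is e + u ≠ p + 5 ∨ e + (1/4)*u > -5 ∨ (3*p + s = -5 → 3*u ≤ 0) ∨ (p < u - 5 ∧ (7/2)*p > e + 2 ∧ (e = -5 → p > -2)).
Before s := 3*e + 8: e + u ≠ p + 5 ∨ e + (1/4)*u > -5 ∨ (3*e + 3*p = -13 → 3*u ≤ 0) ∨ (p < u - 5 ∧ (7/2)*p > e + 2 ∧ (e = -5 → p > -2))
Before assert j - 3*j - 4 ≤ 8: 2*j ≥ -12 ∧ (e + u ≠ p + 5 ∨ e + (1/4)*u > -5 ∨ (3*e + 3*p = -13 → 3*u ≤ 0) ∨ (p < u - 5 ∧ (7/2)*p > e + 2 ∧ (e = -5 → p > -2)))
Before assert ¬(e - 1 ≤ j - 8): (¬(e ≤ j - 7)) ∧ 2*j ≥ -12 ∧ (e + u ≠ p + 5 ∨ e + (1/4)*u > -5 ∨ (3*e + 3*p = -13 → 3*u ≤ 0) ∨ (p < u - 5 ∧ (7/2)*p > e + 2 ∧ (e = -5 → p > -2)))
Before u := j + 5: (¬(e ≤ j - 7)) ∧ 2*j ≥ -12 ∧ (e + j ≠ p ∨ e + (1/4)*j > -25/4 ∨ (3*e + 3*p = -13 → 3*j ≤ -15) ∨ (p < j ∧ (7/2)*p > e + 2 ∧ (e = -5 → p > -2)))
The weakest precondition is (¬(e ≤ j - 7)) ∧ 2*j ≥ -12 ∧ (e + j ≠ p ∨ e + (1/4)*j > -25/4 ∨ (3*e + 3*p = -13 → 3*j ≤ -15) ∨ (p < j ∧ (7/2)*p > e + 2 ∧ (e = -5 → p > -2))).
Check whether (¬(e ≤ j - 7)) ∧ 2*j ≥ -15 ∧ (e + j ≠ p ∨ e + (1/4)*j > -25/4 ∨ (3*e + 3*p = -13 → 3*j ≤ -15) ∨ (p < j ∧ (7/2)*p > e + 2 ∧ (e = -5 → p > -2))) implies it.
Countermodel: at the initial state e = 0, j = -7, p = 0, the precondition holds but the weakest precondition fails.
Answer: invalid


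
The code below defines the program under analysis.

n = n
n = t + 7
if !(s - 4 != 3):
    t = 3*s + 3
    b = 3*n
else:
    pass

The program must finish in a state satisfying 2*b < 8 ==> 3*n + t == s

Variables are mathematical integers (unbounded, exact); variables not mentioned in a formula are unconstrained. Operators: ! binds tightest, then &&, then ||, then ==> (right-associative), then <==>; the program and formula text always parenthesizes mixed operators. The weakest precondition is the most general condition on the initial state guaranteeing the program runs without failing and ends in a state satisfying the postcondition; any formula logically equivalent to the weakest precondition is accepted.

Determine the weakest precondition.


Working backward. After the program, 2*b < 8 ==> 3*n + t == s must hold.
Then branch requires 6*n < 8 ==> 3*n + 2*s == -3; else branch requires 2*b < 8 ==> 3*n + t == s.
Before the if: ((!(s != 7)) ==> (6*n < 8 ==> 3*n + 2*s == -3)) && (s != 7 ==> (2*b < 8 ==> 3*n + t == s))
Before n := t + 7: ((!(s != 7)) ==> (6*t < -34 ==> 2*s + 3*t == -24)) && (s != 7 ==> (2*b < 8 ==> 4*t == s - 21))
Before n := n: ((!(s != 7)) ==> (6*t < -34 ==> 2*s + 3*t == -24)) && (s != 7 ==> (2*b < 8 ==> 4*t == s - 21))
Answer: WP = ((!(s != 7)) ==> (6*t < -34 ==> 2*s + 3*t == -24)) && (s != 7 ==> (2*b < 8 ==> 4*t == s - 21))


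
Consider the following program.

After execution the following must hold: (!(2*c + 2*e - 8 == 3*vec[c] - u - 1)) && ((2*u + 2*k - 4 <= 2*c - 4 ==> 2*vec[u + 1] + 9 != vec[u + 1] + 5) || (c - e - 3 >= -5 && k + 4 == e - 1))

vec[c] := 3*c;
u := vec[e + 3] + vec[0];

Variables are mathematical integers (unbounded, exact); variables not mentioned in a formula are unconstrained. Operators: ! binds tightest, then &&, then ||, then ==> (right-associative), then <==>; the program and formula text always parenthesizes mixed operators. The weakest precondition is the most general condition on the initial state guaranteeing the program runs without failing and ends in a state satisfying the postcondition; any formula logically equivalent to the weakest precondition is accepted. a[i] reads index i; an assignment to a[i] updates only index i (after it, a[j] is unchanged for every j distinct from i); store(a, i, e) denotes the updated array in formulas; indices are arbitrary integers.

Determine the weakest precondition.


Working backward. After the program, the postcondition (!(2*c + 2*e - 8 == 3*vec[c] - u - 1)) && ((2*u + 2*k - 4 <= 2*c - 4 ==> 2*vec[u + 1] + 9 != vec[u + 1] + 5) || (c - e - 3 >= -5 && k + 4 == e - 1)) must hold; in canonical form it is (!(2*c + 2*e + u == 3*vec[c] + 7)) && ((2*k + 2*u <= 2*c ==> vec[u + 1] != -4) || (c >= e - 2 && k == e - 5)).
Before u := vec[e + 3] + vec[0]: (!(vec[e + 3] + vec[0] + 2*c + 2*e == 3*vec[c] + 7)) && ((2*vec[e + 3] + 2*vec[0] + 2*k <= 2*c ==> vec[vec[e + 3] + vec[0] + 1] != -4) || (c >= e - 2 && k == e - 5))
Before vec[c] := 3*c: (!(store(vec, c, 3*c)[e + 3] + store(vec, c, 3*c)[0] + 2*c + 2*e == 3*store(vec, c, 3*c)[c] + 7)) && ((2*store(vec, c, 3*c)[e + 3] + 2*store(vec, c, 3*c)[0] + 2*k <= 2*c ==> store(vec, c, 3*c)[store(vec, c, 3*c)[e + 3] + store(vec, c, 3*c)[0] + 1] != -4) || (c >= e - 2 && k == e - 5))
Answer: WP = (!(store(vec, c, 3*c)[e + 3] + store(vec, c, 3*c)[0] + 2*c + 2*e == 3*store(vec, c, 3*c)[c] + 7)) && ((2*store(vec, c, 3*c)[e + 3] + 2*store(vec, c, 3*c)[0] + 2*k <= 2*c ==> store(vec, c, 3*c)[store(vec, c, 3*c)[e + 3] + store(vec, c, 3*c)[0] + 1] != -4) || (c >= e - 2 && k == e - 5))


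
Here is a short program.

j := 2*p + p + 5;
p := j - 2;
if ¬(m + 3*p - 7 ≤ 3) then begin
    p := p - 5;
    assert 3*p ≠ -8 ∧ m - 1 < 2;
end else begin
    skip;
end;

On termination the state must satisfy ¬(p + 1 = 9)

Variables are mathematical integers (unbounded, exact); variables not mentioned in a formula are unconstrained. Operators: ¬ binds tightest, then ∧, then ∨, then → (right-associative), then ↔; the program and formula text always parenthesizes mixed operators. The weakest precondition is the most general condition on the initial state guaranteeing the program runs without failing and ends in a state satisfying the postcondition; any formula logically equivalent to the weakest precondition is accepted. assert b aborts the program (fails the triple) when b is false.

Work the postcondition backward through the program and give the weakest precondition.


Working backward. After the program, the postcondition ¬(p + 1 = 9) must hold; in canonical form it is ¬(p = 8).
Then branch requires 3*p ≠ 7 ∧ m < 3 ∧ (¬(p = 13)); else branch requires ¬(p = 8).
Before the if: ((¬(m + 3*p ≤ 10)) → (3*p ≠ 7 ∧ m < 3 ∧ (¬(p = 13)))) ∧ (m + 3*p ≤ 10 → (¬(p = 8)))
Before p := j - 2: ((¬(3*j + m ≤ 16)) → (3*j ≠ 13 ∧ m < 3 ∧ (¬(j = 15)))) ∧ (3*j + m ≤ 16 → (¬(j = 10)))
Before j := 2*p + p + 5: ((¬(m + 9*p ≤ 1)) → (9*p ≠ -2 ∧ m < 3 ∧ (¬(3*p = 10)))) ∧ (m + 9*p ≤ 1 → (¬(3*p = 5)))
Answer: WP = ((¬(m + 9*p ≤ 1)) → (9*p ≠ -2 ∧ m < 3 ∧ (¬(3*p = 10)))) ∧ (m + 9*p ≤ 1 → (¬(3*p = 5)))


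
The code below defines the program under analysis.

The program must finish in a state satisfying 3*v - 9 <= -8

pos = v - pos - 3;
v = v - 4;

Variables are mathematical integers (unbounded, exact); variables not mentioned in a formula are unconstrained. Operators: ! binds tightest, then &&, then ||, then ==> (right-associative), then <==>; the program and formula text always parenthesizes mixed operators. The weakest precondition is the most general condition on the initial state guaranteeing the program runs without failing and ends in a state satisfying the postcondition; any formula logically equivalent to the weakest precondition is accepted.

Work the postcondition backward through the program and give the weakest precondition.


Working backward. After the program, the postcondition 3*v - 9 <= -8 must hold; in canonical form it is 3*v <= 1.
Before v := v - 4: 3*v <= 13
Before pos := v - pos - 3: 3*v <= 13
Answer: WP = 3*v <= 13


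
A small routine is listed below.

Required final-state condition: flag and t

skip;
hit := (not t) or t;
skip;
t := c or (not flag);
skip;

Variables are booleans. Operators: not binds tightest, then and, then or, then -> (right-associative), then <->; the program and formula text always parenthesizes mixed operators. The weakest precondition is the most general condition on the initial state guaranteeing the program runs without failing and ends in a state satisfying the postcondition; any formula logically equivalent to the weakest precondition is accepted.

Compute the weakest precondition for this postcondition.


Working backward. After the program, flag and t must hold.
Before skip: flag and t
Before t := c or (not flag): flag and (c or (not flag))
Before skip: flag and (c or (not flag))
Before hit := (not t) or t: flag and (c or (not flag))
Before skip: flag and (c or (not flag))
Answer: WP = flag and (c or (not flag))


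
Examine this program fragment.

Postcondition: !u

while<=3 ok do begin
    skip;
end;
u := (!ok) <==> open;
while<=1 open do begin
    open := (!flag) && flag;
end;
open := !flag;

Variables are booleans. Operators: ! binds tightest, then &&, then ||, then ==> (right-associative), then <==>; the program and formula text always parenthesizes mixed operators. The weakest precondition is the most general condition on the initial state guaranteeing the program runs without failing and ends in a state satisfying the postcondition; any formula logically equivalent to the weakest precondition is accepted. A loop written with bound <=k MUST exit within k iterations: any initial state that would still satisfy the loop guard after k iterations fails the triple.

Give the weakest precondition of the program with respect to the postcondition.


Working backward. After the program, !u must hold.
Before open := !flag: !u
Before the loop (bound <=1), unroll the exhaustion recursion (WP_0 = exit-now case; WP_j = one more guarded iteration, up to j = 1):
  WP_0: (!open) && (!u)
  WP_1: (open ==> (!u)) && ((!open) ==> (!u))
So before the loop: (open ==> (!u)) && ((!open) ==> (!u))
Before u := (!ok) <==> open: (open ==> (!((!ok) <==> open))) && ((!open) ==> (!((!ok) <==> open)))
Before the loop (bound <=3), unroll the exhaustion recursion (WP_0 = exit-now case; WP_j = one more guarded iteration, up to j = 3):
  WP_0: (!ok) && (open ==> (!((!ok) <==> open))) && ((!open) ==> (!((!ok) <==> open)))
  WP_1: (ok ==> ((!ok) && (open ==> (!((!ok) <==> open))) && ((!open) ==> (!((!ok) <==> open))))) && ((!ok) ==> ((open ==> (!((!ok) <==> open))) && ((!open) ==> (!((!ok) <==> open)))))
  WP_2: (ok ==> ((ok ==> ((!ok) && (open ==> (!((!ok) <==> open))) && ((!open) ==> (!((!ok) <==> open))))) && ((!ok) ==> ((open ==> (!((!ok) <==> open))) && ((!open) ==> (!((!ok) <==> open))))))) && ((!ok) ==> ((open ==> (!((!ok) <==> open))) && ((!open) ==> (!((!ok) <==> open)))))
  WP_3: (ok ==> ((ok ==> ((ok ==> ((!ok) && (open ==> (!((!ok) <==> open))) && ((!open) ==> (!((!ok) <==> open))))) && ((!ok) ==> ((open ==> (!((!ok) <==> open))) && ((!open) ==> (!((!ok) <==> open))))))) && ((!ok) ==> ((open ==> (!((!ok) <==> open))) && ((!open) ==> (!((!ok) <==> open))))))) && ((!ok) ==> ((open ==> (!((!ok) <==> open))) && ((!open) ==> (!((!ok) <==> open)))))
So before the loop: (ok ==> ((ok ==> ((ok ==> ((!ok) && (open ==> (!((!ok) <==> open))) && ((!open) ==> (!((!ok) <==> open))))) && ((!ok) ==> ((open ==> (!((!ok) <==> open))) && ((!open) ==> (!((!ok) <==> open))))))) && ((!ok) ==> ((open ==> (!((!ok) <==> open))) && ((!open) ==> (!((!ok) <==> open))))))) && ((!ok) ==> ((open ==> (!((!ok) <==> open))) && ((!open) ==> (!((!ok) <==> open)))))
Answer: WP = (ok ==> ((ok ==> ((ok ==> ((!ok) && (open ==> (!((!ok) <==> open))) && ((!open) ==> (!((!ok) <==> open))))) && ((!ok) ==> ((open ==> (!((!ok) <==> open))) && ((!open) ==> (!((!ok) <==> open))))))) && ((!ok) ==> ((open ==> (!((!ok) <==> open))) && ((!open) ==> (!((!ok) <==> open))))))) && ((!ok) ==> ((open ==> (!((!ok) <==> open))) && ((!open) ==> (!((!ok) <==> open)))))
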